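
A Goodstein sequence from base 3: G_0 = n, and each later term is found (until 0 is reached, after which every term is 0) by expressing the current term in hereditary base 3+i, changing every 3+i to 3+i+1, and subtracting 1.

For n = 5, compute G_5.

3

step 0: 5 = 3 + 2; sub 4 for 3: 4 + 2; = 6; G_1 = 6−1 = 5
step 1: 5 = 4 + 1; sub 5 for 4: 5 + 1; = 6; G_2 = 6−1 = 5
step 2: 5 = 5; sub 6 for 5: 6; = 6; G_3 = 6−1 = 5
step 3: 5 = 5; sub 7 for 6: 5; = 5; G_4 = 5−1 = 4
step 4: 4 = 4; sub 8 for 7: 4; = 4; G_5 = 4−1 = 3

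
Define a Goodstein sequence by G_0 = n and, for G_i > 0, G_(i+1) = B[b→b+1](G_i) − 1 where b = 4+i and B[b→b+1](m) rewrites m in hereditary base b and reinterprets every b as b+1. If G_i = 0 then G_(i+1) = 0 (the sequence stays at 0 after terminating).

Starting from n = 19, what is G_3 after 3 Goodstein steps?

i=0: 19 = 4^2 + 3 (b=4); 4→5: 5^2 + 3 = 28; 28−1 = 27
i=1: 27 = 5^2 + 2 (b=5); 5→6: 6^2 + 2 = 38; 38−1 = 37
i=2: 37 = 6^2 + 1 (b=6); 6→7: 7^2 + 1 = 50; 50−1 = 49
i=3: 49 = 7^2 (b=7); 7→8: 8^2 = 64; 64−1 = 63

49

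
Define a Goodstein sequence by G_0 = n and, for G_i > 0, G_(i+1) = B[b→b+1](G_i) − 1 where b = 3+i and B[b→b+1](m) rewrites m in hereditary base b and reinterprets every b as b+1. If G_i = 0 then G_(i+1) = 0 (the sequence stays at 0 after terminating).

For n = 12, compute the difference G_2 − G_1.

(0) 12|_3 = 3^2 + 3 ↦ 4^2 + 4|_4 = 20 ⇒ 19
(1) 19|_4 = 4^2 + 3 ↦ 5^2 + 3|_5 = 28 ⇒ 27

8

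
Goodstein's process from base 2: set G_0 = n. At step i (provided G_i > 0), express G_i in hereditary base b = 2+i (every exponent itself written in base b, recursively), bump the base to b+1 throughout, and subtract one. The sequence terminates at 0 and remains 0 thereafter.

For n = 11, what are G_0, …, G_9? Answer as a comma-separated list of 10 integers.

step 0: 11 = 2^(2 + 1) + 2 + 1; sub 3 for 2: 3^(3 + 1) + 3 + 1; = 85; G_1 = 85−1 = 84
step 1: 84 = 3^(3 + 1) + 3; sub 4 for 3: 4^(4 + 1) + 4; = 1028; G_2 = 1028−1 = 1027
step 2: 1027 = 4^(4 + 1) + 3; sub 5 for 4: 5^(5 + 1) + 3; = 15628; G_3 = 15628−1 = 15627
step 3: 15627 = 5^(5 + 1) + 2; sub 6 for 5: 6^(6 + 1) + 2; = 279938; G_4 = 279938−1 = 279937
step 4: 279937 = 6^(6 + 1) + 1; sub 7 for 6: 7^(7 + 1) + 1; = 5764802; G_5 = 5764802−1 = 5764801
step 5: 5764801 = 7^(7 + 1); sub 8 for 7: 8^(8 + 1); = 134217728; G_6 = 134217728−1 = 134217727
step 6: 134217727 = 7·8^8 + 7·8^7 + 7·8^6 + 7·8^5 + 7·8^4 + 7·8^3 + 7·8^2 + 7·8 + 7; sub 9 for 8: 7·9^9 + 7·9^7 + 7·9^6 + 7·9^5 + 7·9^4 + 7·9^3 + 7·9^2 + 7·9 + 7; = 2749609303; G_7 = 2749609303−1 = 2749609302
step 7: 2749609302 = 7·9^9 + 7·9^7 + 7·9^6 + 7·9^5 + 7·9^4 + 7·9^3 + 7·9^2 + 7·9 + 6; sub 10 for 9: 7·10^10 + 7·10^7 + 7·10^6 + 7·10^5 + 7·10^4 + 7·10^3 + 7·10^2 + 7·10 + 6; = 70077777776; G_8 = 70077777776−1 = 70077777775
step 8: 70077777775 = 7·10^10 + 7·10^7 + 7·10^6 + 7·10^5 + 7·10^4 + 7·10^3 + 7·10^2 + 7·10 + 5; sub 11 for 10: 7·11^11 + 7·11^7 + 7·11^6 + 7·11^5 + 7·11^4 + 7·11^3 + 7·11^2 + 7·11 + 5; = 1997331745491; G_9 = 1997331745491−1 = 1997331745490

11, 84, 1027, 15627, 279937, 5764801, 134217727, 2749609302, 70077777775, 1997331745490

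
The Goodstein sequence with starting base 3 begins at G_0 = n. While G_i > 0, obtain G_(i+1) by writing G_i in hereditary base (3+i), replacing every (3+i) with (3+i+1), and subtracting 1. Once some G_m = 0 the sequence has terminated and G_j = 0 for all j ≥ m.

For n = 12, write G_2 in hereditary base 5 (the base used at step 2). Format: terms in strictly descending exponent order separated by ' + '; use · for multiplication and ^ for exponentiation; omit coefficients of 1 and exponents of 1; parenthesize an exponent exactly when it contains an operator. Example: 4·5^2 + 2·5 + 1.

5^2 + 2

12 —HB3→ 3^2 + 3 —bump→ 4^2 + 4 = 20 —(−1)→ 19
19 —HB4→ 4^2 + 3 —bump→ 5^2 + 3 = 28 —(−1)→ 27
27 —HB5→ 5^2 + 2 —bump→ 6^2 + 2 = 38 —(−1)→ 37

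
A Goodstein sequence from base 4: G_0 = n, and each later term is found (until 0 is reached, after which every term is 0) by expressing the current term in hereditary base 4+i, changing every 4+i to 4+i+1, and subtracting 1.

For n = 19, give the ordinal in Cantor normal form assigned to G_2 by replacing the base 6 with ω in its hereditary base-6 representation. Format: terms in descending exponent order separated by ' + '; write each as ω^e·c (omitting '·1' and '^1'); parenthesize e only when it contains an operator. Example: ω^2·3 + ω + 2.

ω^2 + 1

step 0: 19 = 4^2 + 3; sub 5 for 4: 5^2 + 3; = 28; G_1 = 28−1 = 27
step 1: 27 = 5^2 + 2; sub 6 for 5: 6^2 + 2; = 38; G_2 = 38−1 = 37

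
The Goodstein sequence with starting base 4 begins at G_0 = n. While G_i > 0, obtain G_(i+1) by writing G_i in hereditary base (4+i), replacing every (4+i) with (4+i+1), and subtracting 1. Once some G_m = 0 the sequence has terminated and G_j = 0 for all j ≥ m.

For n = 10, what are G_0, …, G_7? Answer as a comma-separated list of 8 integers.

base 4: 10 = 2·4 + 2; at 5: 2·5 + 2 = 12; next = 11
base 5: 11 = 2·5 + 1; at 6: 2·6 + 1 = 13; next = 12
base 6: 12 = 2·6; at 7: 2·7 = 14; next = 13
base 7: 13 = 7 + 6; at 8: 8 + 6 = 14; next = 13
base 8: 13 = 8 + 5; at 9: 9 + 5 = 14; next = 13
base 9: 13 = 9 + 4; at 10: 10 + 4 = 14; next = 13
base 10: 13 = 10 + 3; at 11: 11 + 3 = 14; next = 13

10, 11, 12, 13, 13, 13, 13, 13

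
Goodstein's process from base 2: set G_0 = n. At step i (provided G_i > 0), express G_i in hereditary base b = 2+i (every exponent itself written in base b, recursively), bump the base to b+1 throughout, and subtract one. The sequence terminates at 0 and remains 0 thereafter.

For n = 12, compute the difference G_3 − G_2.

14620

G_0 = 12. HB_2(12) = 2^(2 + 1) + 2^2. Bump = 108. G_1 = 107.
G_1 = 107. HB_3(107) = 3^(3 + 1) + 2·3^2 + 2·3 + 2. Bump = 1066. G_2 = 1065.
G_2 = 1065. HB_4(1065) = 4^(4 + 1) + 2·4^2 + 2·4 + 1. Bump = 15686. G_3 = 15685.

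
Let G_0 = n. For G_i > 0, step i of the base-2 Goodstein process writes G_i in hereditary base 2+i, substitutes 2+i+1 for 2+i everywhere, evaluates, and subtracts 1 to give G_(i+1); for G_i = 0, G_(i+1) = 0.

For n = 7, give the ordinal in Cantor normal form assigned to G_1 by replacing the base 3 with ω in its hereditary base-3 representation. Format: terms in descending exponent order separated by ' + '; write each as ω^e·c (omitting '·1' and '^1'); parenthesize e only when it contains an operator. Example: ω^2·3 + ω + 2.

G_0 = 7. HB_2(7) = 2^2 + 2 + 1. Bump = 31. G_1 = 30.
G_1 = 30. HB_3(30) = 3^3 + 3. Bump = 260. G_2 = 259.

ω^ω + ω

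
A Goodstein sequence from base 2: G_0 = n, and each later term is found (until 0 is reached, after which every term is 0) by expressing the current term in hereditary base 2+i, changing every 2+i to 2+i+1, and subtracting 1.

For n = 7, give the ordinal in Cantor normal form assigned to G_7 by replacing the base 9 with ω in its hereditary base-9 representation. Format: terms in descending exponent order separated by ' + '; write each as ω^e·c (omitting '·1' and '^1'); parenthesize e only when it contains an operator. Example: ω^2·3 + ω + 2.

(0) 7|_2 = 2^2 + 2 + 1 ↦ 3^3 + 3 + 1|_3 = 31 ⇒ 30
(1) 30|_3 = 3^3 + 3 ↦ 4^4 + 4|_4 = 260 ⇒ 259
(2) 259|_4 = 4^4 + 3 ↦ 5^5 + 3|_5 = 3128 ⇒ 3127
(3) 3127|_5 = 5^5 + 2 ↦ 6^6 + 2|_6 = 46658 ⇒ 46657
(4) 46657|_6 = 6^6 + 1 ↦ 7^7 + 1|_7 = 823544 ⇒ 823543
(5) 823543|_7 = 7^7 ↦ 8^8|_8 = 16777216 ⇒ 16777215
(6) 16777215|_8 = 7·8^7 + 7·8^6 + 7·8^5 + 7·8^4 + 7·8^3 + 7·8^2 + 7·8 + 7 ↦ 7·9^7 + 7·9^6 + 7·9^5 + 7·9^4 + 7·9^3 + 7·9^2 + 7·9 + 7|_9 = 37665880 ⇒ 37665879
(7) 37665879|_9 = 7·9^7 + 7·9^6 + 7·9^5 + 7·9^4 + 7·9^3 + 7·9^2 + 7·9 + 6 ↦ 7·10^7 + 7·10^6 + 7·10^5 + 7·10^4 + 7·10^3 + 7·10^2 + 7·10 + 6|_10 = 77777776 ⇒ 77777775

ω^7·7 + ω^6·7 + ω^5·7 + ω^4·7 + ω^3·7 + ω^2·7 + ω·7 + 6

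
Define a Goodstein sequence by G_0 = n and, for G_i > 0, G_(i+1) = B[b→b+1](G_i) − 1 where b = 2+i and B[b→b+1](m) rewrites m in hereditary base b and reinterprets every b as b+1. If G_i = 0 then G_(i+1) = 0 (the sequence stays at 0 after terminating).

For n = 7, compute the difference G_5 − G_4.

G_0=7  [base 2] 2^2 + 2 + 1  →[2↦3]→  3^3 + 3 + 1 = 31  −1 ⇒ G_1=30
G_1=30  [base 3] 3^3 + 3  →[3↦4]→  4^4 + 4 = 260  −1 ⇒ G_2=259
G_2=259  [base 4] 4^4 + 3  →[4↦5]→  5^5 + 3 = 3128  −1 ⇒ G_3=3127
G_3=3127  [base 5] 5^5 + 2  →[5↦6]→  6^6 + 2 = 46658  −1 ⇒ G_4=46657
G_4=46657  [base 6] 6^6 + 1  →[6↦7]→  7^7 + 1 = 823544  −1 ⇒ G_5=823543

776886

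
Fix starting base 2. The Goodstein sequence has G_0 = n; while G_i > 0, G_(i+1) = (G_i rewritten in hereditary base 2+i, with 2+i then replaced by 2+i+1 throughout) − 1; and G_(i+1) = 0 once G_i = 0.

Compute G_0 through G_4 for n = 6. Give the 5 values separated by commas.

base 2: 6 = 2^2 + 2; at 3: 3^3 + 3 = 30; next = 29
base 3: 29 = 3^3 + 2; at 4: 4^4 + 2 = 258; next = 257
base 4: 257 = 4^4 + 1; at 5: 5^5 + 1 = 3126; next = 3125
base 5: 3125 = 5^5; at 6: 6^6 = 46656; next = 46655

6, 29, 257, 3125, 46655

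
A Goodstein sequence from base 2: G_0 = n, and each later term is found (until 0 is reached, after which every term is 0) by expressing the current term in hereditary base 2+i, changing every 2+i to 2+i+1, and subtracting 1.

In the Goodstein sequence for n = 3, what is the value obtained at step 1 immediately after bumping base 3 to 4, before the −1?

4

i=0: 3 = 2 + 1 (b=2); 2→3: 3 + 1 = 4; 4−1 = 3
i=1: 3 = 3 (b=3); 3→4: 4 = 4; 4−1 = 3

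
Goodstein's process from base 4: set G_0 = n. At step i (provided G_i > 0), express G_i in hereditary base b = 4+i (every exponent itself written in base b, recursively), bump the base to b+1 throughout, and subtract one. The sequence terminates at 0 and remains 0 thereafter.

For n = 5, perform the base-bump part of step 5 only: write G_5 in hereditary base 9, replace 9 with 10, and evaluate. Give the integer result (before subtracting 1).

2

G_0=5  [base 4] 4 + 1  →[4↦5]→  5 + 1 = 6  −1 ⇒ G_1=5
G_1=5  [base 5] 5  →[5↦6]→  6 = 6  −1 ⇒ G_2=5
G_2=5  [base 6] 5  →[6↦7]→  5 = 5  −1 ⇒ G_3=4
G_3=4  [base 7] 4  →[7↦8]→  4 = 4  −1 ⇒ G_4=3
G_4=3  [base 8] 3  →[8↦9]→  3 = 3  −1 ⇒ G_5=2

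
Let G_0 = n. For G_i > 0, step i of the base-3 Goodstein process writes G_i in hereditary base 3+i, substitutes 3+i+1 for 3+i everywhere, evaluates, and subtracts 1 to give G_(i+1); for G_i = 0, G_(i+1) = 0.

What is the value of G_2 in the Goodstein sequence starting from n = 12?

12 —HB3→ 3^2 + 3 —bump→ 4^2 + 4 = 20 —(−1)→ 19
19 —HB4→ 4^2 + 3 —bump→ 5^2 + 3 = 28 —(−1)→ 27
27 —HB5→ 5^2 + 2 —bump→ 6^2 + 2 = 38 —(−1)→ 37

27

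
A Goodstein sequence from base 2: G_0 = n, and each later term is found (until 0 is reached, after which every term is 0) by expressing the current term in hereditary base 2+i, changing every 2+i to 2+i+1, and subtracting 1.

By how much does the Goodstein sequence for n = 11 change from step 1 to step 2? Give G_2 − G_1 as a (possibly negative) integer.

base 2: 11 = 2^(2 + 1) + 2 + 1; at 3: 3^(3 + 1) + 3 + 1 = 85; next = 84
base 3: 84 = 3^(3 + 1) + 3; at 4: 4^(4 + 1) + 4 = 1028; next = 1027

943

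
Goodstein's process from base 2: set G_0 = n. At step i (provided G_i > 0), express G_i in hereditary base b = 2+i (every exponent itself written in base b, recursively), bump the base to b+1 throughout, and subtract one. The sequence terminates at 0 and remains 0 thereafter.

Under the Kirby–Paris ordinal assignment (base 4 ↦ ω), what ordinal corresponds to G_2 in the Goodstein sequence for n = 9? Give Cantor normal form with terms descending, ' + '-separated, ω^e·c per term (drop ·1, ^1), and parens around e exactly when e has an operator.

ω^ω·3 + ω^3·3 + ω^2·3 + ω·3 + 3

base 2: 9 = 2^(2 + 1) + 1; at 3: 3^(3 + 1) + 1 = 82; next = 81
base 3: 81 = 3^(3 + 1); at 4: 4^(4 + 1) = 1024; next = 1023
base 4: 1023 = 3·4^4 + 3·4^3 + 3·4^2 + 3·4 + 3; at 5: 3·5^5 + 3·5^3 + 3·5^2 + 3·5 + 3 = 9843; next = 9842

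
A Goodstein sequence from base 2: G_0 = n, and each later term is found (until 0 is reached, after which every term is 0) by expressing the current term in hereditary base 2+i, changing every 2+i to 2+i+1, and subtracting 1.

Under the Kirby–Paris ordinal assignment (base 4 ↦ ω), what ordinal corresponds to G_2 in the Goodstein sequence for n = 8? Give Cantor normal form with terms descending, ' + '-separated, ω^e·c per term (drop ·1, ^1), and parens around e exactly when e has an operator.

i=0: 8 = 2^(2 + 1) (b=2); 2→3: 3^(3 + 1) = 81; 81−1 = 80
i=1: 80 = 2·3^3 + 2·3^2 + 2·3 + 2 (b=3); 3→4: 2·4^4 + 2·4^2 + 2·4 + 2 = 554; 554−1 = 553
i=2: 553 = 2·4^4 + 2·4^2 + 2·4 + 1 (b=4); 4→5: 2·5^5 + 2·5^2 + 2·5 + 1 = 6311; 6311−1 = 6310

ω^ω·2 + ω^2·2 + ω·2 + 1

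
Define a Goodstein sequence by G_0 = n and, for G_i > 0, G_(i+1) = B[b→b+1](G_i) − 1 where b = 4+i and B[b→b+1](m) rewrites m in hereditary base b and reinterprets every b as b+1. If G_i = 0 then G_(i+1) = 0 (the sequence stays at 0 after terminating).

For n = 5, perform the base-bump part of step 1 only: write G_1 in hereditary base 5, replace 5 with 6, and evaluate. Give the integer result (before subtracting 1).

6

G_0 = 5. HB_4(5) = 4 + 1. Bump = 6. G_1 = 5.
G_1 = 5. HB_5(5) = 5. Bump = 6. G_2 = 5.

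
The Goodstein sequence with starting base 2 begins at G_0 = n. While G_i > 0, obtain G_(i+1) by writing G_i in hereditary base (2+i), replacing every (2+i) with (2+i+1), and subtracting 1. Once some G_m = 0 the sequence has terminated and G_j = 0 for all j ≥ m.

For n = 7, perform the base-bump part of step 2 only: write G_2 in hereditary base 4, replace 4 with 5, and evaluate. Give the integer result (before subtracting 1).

3128

i=0: 7 = 2^2 + 2 + 1 (b=2); 2→3: 3^3 + 3 + 1 = 31; 31−1 = 30
i=1: 30 = 3^3 + 3 (b=3); 3→4: 4^4 + 4 = 260; 260−1 = 259
i=2: 259 = 4^4 + 3 (b=4); 4→5: 5^5 + 3 = 3128; 3128−1 = 3127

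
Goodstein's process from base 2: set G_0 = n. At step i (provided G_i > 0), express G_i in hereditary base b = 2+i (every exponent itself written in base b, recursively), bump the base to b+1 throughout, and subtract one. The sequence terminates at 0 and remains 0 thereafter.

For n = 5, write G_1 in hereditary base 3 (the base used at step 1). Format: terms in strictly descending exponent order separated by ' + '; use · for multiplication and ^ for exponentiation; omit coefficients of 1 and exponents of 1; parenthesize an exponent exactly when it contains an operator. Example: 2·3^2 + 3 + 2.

5 —HB2→ 2^2 + 1 —bump→ 3^3 + 1 = 28 —(−1)→ 27
27 —HB3→ 3^3 —bump→ 4^4 = 256 —(−1)→ 255

3^3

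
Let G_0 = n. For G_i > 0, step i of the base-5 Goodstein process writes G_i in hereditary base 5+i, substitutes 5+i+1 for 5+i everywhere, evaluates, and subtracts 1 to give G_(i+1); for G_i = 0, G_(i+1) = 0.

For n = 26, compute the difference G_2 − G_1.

G_0=26  [base 5] 5^2 + 1  →[5↦6]→  6^2 + 1 = 37  −1 ⇒ G_1=36
G_1=36  [base 6] 6^2  →[6↦7]→  7^2 = 49  −1 ⇒ G_2=48

12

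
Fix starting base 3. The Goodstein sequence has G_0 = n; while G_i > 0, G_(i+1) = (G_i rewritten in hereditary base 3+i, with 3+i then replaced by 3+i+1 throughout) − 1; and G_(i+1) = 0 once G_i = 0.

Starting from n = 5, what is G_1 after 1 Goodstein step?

5 —HB3→ 3 + 2 —bump→ 4 + 2 = 6 —(−1)→ 5
5 —HB4→ 4 + 1 —bump→ 5 + 1 = 6 —(−1)→ 5

5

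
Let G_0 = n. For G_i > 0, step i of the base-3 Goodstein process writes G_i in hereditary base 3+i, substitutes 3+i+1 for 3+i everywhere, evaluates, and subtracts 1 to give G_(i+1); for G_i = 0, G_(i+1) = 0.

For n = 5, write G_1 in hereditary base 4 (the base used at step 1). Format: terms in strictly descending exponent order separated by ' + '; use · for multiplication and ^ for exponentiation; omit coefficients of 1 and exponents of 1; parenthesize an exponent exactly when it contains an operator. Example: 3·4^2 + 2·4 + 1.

step 0: 5 = 3 + 2; sub 4 for 3: 4 + 2; = 6; G_1 = 6−1 = 5
step 1: 5 = 4 + 1; sub 5 for 4: 5 + 1; = 6; G_2 = 6−1 = 5

4 + 1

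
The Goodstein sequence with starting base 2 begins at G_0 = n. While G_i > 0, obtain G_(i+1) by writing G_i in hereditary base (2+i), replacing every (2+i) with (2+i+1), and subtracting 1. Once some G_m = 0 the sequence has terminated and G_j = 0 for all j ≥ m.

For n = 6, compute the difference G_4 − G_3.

43530

base 2: 6 = 2^2 + 2; at 3: 3^3 + 3 = 30; next = 29
base 3: 29 = 3^3 + 2; at 4: 4^4 + 2 = 258; next = 257
base 4: 257 = 4^4 + 1; at 5: 5^5 + 1 = 3126; next = 3125
base 5: 3125 = 5^5; at 6: 6^6 = 46656; next = 46655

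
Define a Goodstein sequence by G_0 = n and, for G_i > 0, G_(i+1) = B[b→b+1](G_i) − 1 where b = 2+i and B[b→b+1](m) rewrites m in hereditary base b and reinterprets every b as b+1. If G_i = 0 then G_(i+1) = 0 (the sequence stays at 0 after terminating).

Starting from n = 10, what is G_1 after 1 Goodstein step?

step 0: 10 = 2^(2 + 1) + 2; sub 3 for 2: 3^(3 + 1) + 3; = 84; G_1 = 84−1 = 83
step 1: 83 = 3^(3 + 1) + 2; sub 4 for 3: 4^(4 + 1) + 2; = 1026; G_2 = 1026−1 = 1025

83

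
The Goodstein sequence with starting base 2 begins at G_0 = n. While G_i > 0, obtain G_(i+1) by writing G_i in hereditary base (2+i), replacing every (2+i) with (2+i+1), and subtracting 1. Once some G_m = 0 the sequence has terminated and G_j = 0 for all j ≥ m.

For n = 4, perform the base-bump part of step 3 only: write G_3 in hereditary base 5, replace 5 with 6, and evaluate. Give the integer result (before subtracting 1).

[0] 4 ≡ 2^2 (base 2). Lift 3: 27. −1: 26.
[1] 26 ≡ 2·3^2 + 2·3 + 2 (base 3). Lift 4: 42. −1: 41.
[2] 41 ≡ 2·4^2 + 2·4 + 1 (base 4). Lift 5: 61. −1: 60.

84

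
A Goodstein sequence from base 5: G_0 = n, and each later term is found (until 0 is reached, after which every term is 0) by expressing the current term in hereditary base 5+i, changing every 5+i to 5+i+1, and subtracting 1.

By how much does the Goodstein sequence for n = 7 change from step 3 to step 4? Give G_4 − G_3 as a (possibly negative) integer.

-1

(0) 7|_5 = 5 + 2 ↦ 6 + 2|_6 = 8 ⇒ 7
(1) 7|_6 = 6 + 1 ↦ 7 + 1|_7 = 8 ⇒ 7
(2) 7|_7 = 7 ↦ 8|_8 = 8 ⇒ 7
(3) 7|_8 = 7 ↦ 7|_9 = 7 ⇒ 6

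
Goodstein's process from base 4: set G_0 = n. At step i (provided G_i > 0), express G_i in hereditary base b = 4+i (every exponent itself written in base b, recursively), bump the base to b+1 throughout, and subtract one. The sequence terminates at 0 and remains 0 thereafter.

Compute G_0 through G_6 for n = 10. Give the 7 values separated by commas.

10, 11, 12, 13, 13, 13, 13

10 —HB4→ 2·4 + 2 —bump→ 2·5 + 2 = 12 —(−1)→ 11
11 —HB5→ 2·5 + 1 —bump→ 2·6 + 1 = 13 —(−1)→ 12
12 —HB6→ 2·6 —bump→ 2·7 = 14 —(−1)→ 13
13 —HB7→ 7 + 6 —bump→ 8 + 6 = 14 —(−1)→ 13
13 —HB8→ 8 + 5 —bump→ 9 + 5 = 14 —(−1)→ 13
13 —HB9→ 9 + 4 —bump→ 10 + 4 = 14 —(−1)→ 13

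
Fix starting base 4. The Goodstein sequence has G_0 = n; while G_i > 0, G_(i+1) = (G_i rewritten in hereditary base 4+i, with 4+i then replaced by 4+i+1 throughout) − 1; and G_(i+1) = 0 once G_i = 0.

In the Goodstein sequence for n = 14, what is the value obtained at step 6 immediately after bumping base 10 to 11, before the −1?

base 4: 14 = 3·4 + 2; at 5: 3·5 + 2 = 17; next = 16
base 5: 16 = 3·5 + 1; at 6: 3·6 + 1 = 19; next = 18
base 6: 18 = 3·6; at 7: 3·7 = 21; next = 20
base 7: 20 = 2·7 + 6; at 8: 2·8 + 6 = 22; next = 21
base 8: 21 = 2·8 + 5; at 9: 2·9 + 5 = 23; next = 22
base 9: 22 = 2·9 + 4; at 10: 2·10 + 4 = 24; next = 23

25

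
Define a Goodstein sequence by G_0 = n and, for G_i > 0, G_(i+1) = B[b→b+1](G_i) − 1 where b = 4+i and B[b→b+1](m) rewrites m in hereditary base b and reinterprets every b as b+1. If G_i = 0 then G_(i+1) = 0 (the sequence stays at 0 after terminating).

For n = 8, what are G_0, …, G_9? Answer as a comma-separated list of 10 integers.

8, 9, 9, 9, 9, 9, 9, 8, 7, 6

step 0: 8 = 2·4; sub 5 for 4: 2·5; = 10; G_1 = 10−1 = 9
step 1: 9 = 5 + 4; sub 6 for 5: 6 + 4; = 10; G_2 = 10−1 = 9
step 2: 9 = 6 + 3; sub 7 for 6: 7 + 3; = 10; G_3 = 10−1 = 9
step 3: 9 = 7 + 2; sub 8 for 7: 8 + 2; = 10; G_4 = 10−1 = 9
step 4: 9 = 8 + 1; sub 9 for 8: 9 + 1; = 10; G_5 = 10−1 = 9
step 5: 9 = 9; sub 10 for 9: 10; = 10; G_6 = 10−1 = 9
step 6: 9 = 9; sub 11 for 10: 9; = 9; G_7 = 9−1 = 8
step 7: 8 = 8; sub 12 for 11: 8; = 8; G_8 = 8−1 = 7
step 8: 7 = 7; sub 13 for 12: 7; = 7; G_9 = 7−1 = 6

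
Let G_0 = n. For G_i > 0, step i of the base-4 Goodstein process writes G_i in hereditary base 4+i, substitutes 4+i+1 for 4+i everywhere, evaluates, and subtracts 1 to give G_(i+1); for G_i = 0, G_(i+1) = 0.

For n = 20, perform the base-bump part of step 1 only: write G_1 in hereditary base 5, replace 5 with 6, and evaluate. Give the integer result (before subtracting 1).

[0] 20 ≡ 4^2 + 4 (base 4). Lift 5: 30. −1: 29.
[1] 29 ≡ 5^2 + 4 (base 5). Lift 6: 40. −1: 39.

40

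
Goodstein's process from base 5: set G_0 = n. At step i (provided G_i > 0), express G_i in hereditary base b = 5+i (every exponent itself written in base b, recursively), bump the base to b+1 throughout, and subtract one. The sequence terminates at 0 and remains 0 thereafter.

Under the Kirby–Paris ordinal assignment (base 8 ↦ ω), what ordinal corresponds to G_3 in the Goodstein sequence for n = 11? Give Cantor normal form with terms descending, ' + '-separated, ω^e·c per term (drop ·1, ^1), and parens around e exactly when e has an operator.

11 —HB5→ 2·5 + 1 —bump→ 2·6 + 1 = 13 —(−1)→ 12
12 —HB6→ 2·6 —bump→ 2·7 = 14 —(−1)→ 13
13 —HB7→ 7 + 6 —bump→ 8 + 6 = 14 —(−1)→ 13
13 —HB8→ 8 + 5 —bump→ 9 + 5 = 14 —(−1)→ 13

ω + 5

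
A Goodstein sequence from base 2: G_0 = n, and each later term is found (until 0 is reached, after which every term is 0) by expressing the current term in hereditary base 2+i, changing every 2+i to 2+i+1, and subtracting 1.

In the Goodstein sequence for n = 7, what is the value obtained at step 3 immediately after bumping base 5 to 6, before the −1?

46658

G_0 = 7. HB_2(7) = 2^2 + 2 + 1. Bump = 31. G_1 = 30.
G_1 = 30. HB_3(30) = 3^3 + 3. Bump = 260. G_2 = 259.
G_2 = 259. HB_4(259) = 4^4 + 3. Bump = 3128. G_3 = 3127.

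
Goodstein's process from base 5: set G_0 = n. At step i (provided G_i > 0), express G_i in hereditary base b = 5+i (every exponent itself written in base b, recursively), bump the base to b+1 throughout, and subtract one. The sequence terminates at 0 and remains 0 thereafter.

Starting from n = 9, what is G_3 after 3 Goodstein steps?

9 —HB5→ 5 + 4 —bump→ 6 + 4 = 10 —(−1)→ 9
9 —HB6→ 6 + 3 —bump→ 7 + 3 = 10 —(−1)→ 9
9 —HB7→ 7 + 2 —bump→ 8 + 2 = 10 —(−1)→ 9
9 —HB8→ 8 + 1 —bump→ 9 + 1 = 10 —(−1)→ 9

9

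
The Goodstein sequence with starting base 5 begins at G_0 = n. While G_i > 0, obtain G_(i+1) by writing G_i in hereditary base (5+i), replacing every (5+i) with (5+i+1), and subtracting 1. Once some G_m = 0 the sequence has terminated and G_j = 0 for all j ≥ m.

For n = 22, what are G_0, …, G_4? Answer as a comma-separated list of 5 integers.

22, 25, 28, 31, 33

(0) 22|_5 = 4·5 + 2 ↦ 4·6 + 2|_6 = 26 ⇒ 25
(1) 25|_6 = 4·6 + 1 ↦ 4·7 + 1|_7 = 29 ⇒ 28
(2) 28|_7 = 4·7 ↦ 4·8|_8 = 32 ⇒ 31
(3) 31|_8 = 3·8 + 7 ↦ 3·9 + 7|_9 = 34 ⇒ 33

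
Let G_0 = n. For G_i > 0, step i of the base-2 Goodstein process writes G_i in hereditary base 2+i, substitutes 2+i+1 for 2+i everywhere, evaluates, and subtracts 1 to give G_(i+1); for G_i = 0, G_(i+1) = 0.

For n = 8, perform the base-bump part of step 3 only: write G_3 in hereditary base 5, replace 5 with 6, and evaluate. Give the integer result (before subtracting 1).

93396

8 —HB2→ 2^(2 + 1) —bump→ 3^(3 + 1) = 81 —(−1)→ 80
80 —HB3→ 2·3^3 + 2·3^2 + 2·3 + 2 —bump→ 2·4^4 + 2·4^2 + 2·4 + 2 = 554 —(−1)→ 553
553 —HB4→ 2·4^4 + 2·4^2 + 2·4 + 1 —bump→ 2·5^5 + 2·5^2 + 2·5 + 1 = 6311 —(−1)→ 6310
6310 —HB5→ 2·5^5 + 2·5^2 + 2·5 —bump→ 2·6^6 + 2·6^2 + 2·6 = 93396 —(−1)→ 93395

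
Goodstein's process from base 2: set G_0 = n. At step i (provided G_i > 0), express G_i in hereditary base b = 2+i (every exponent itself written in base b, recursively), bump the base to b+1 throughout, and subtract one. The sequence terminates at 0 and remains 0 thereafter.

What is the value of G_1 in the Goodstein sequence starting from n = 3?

3

step 0: 3 = 2 + 1; sub 3 for 2: 3 + 1; = 4; G_1 = 4−1 = 3
step 1: 3 = 3; sub 4 for 3: 4; = 4; G_2 = 4−1 = 3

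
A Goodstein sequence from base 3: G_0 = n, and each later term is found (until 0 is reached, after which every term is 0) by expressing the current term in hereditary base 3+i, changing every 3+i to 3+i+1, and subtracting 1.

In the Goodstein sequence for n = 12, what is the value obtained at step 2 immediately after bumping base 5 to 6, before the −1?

(0) 12|_3 = 3^2 + 3 ↦ 4^2 + 4|_4 = 20 ⇒ 19
(1) 19|_4 = 4^2 + 3 ↦ 5^2 + 3|_5 = 28 ⇒ 27
(2) 27|_5 = 5^2 + 2 ↦ 6^2 + 2|_6 = 38 ⇒ 37

38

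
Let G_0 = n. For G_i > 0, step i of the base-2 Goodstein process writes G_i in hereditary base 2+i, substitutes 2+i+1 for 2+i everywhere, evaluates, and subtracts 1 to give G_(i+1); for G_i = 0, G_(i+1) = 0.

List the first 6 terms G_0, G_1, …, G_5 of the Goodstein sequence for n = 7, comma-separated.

G_0=7  [base 2] 2^2 + 2 + 1  →[2↦3]→  3^3 + 3 + 1 = 31  −1 ⇒ G_1=30
G_1=30  [base 3] 3^3 + 3  →[3↦4]→  4^4 + 4 = 260  −1 ⇒ G_2=259
G_2=259  [base 4] 4^4 + 3  →[4↦5]→  5^5 + 3 = 3128  −1 ⇒ G_3=3127
G_3=3127  [base 5] 5^5 + 2  →[5↦6]→  6^6 + 2 = 46658  −1 ⇒ G_4=46657
G_4=46657  [base 6] 6^6 + 1  →[6↦7]→  7^7 + 1 = 823544  −1 ⇒ G_5=823543

7, 30, 259, 3127, 46657, 823543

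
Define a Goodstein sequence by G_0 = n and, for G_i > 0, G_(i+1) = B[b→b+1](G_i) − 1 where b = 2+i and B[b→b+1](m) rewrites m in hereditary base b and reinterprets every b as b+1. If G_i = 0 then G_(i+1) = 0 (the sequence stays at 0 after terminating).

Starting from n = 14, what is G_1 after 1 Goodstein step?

110

(0) 14|_2 = 2^(2 + 1) + 2^2 + 2 ↦ 3^(3 + 1) + 3^3 + 3|_3 = 111 ⇒ 110
(1) 110|_3 = 3^(3 + 1) + 3^3 + 2 ↦ 4^(4 + 1) + 4^4 + 2|_4 = 1282 ⇒ 1281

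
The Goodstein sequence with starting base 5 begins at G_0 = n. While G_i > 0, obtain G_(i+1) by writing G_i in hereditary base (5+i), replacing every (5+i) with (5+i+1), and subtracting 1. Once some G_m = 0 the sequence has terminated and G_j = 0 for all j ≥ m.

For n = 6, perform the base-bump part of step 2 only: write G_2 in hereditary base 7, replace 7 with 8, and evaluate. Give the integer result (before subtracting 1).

step 0: 6 = 5 + 1; sub 6 for 5: 6 + 1; = 7; G_1 = 7−1 = 6
step 1: 6 = 6; sub 7 for 6: 7; = 7; G_2 = 7−1 = 6
step 2: 6 = 6; sub 8 for 7: 6; = 6; G_3 = 6−1 = 5

6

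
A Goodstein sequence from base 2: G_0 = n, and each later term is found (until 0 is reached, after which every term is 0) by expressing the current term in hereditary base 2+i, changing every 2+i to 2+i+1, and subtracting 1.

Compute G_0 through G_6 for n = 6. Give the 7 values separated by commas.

[0] 6 ≡ 2^2 + 2 (base 2). Lift 3: 30. −1: 29.
[1] 29 ≡ 3^3 + 2 (base 3). Lift 4: 258. −1: 257.
[2] 257 ≡ 4^4 + 1 (base 4). Lift 5: 3126. −1: 3125.
[3] 3125 ≡ 5^5 (base 5). Lift 6: 46656. −1: 46655.
[4] 46655 ≡ 5·6^5 + 5·6^4 + 5·6^3 + 5·6^2 + 5·6 + 5 (base 6). Lift 7: 98040. −1: 98039.
[5] 98039 ≡ 5·7^5 + 5·7^4 + 5·7^3 + 5·7^2 + 5·7 + 4 (base 7). Lift 8: 187244. −1: 187243.

6, 29, 257, 3125, 46655, 98039, 187243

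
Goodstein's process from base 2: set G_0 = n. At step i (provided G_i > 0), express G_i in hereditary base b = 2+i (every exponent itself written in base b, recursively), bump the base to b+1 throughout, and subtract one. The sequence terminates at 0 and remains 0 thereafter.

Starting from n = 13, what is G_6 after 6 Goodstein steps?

i=0: 13 = 2^(2 + 1) + 2^2 + 1 (b=2); 2→3: 3^(3 + 1) + 3^3 + 1 = 109; 109−1 = 108
i=1: 108 = 3^(3 + 1) + 3^3 (b=3); 3→4: 4^(4 + 1) + 4^4 = 1280; 1280−1 = 1279
i=2: 1279 = 4^(4 + 1) + 3·4^3 + 3·4^2 + 3·4 + 3 (b=4); 4→5: 5^(5 + 1) + 3·5^3 + 3·5^2 + 3·5 + 3 = 16093; 16093−1 = 16092
i=3: 16092 = 5^(5 + 1) + 3·5^3 + 3·5^2 + 3·5 + 2 (b=5); 5→6: 6^(6 + 1) + 3·6^3 + 3·6^2 + 3·6 + 2 = 280712; 280712−1 = 280711
i=4: 280711 = 6^(6 + 1) + 3·6^3 + 3·6^2 + 3·6 + 1 (b=6); 6→7: 7^(7 + 1) + 3·7^3 + 3·7^2 + 3·7 + 1 = 5765999; 5765999−1 = 5765998
i=5: 5765998 = 7^(7 + 1) + 3·7^3 + 3·7^2 + 3·7 (b=7); 7→8: 8^(8 + 1) + 3·8^3 + 3·8^2 + 3·8 = 134219480; 134219480−1 = 134219479

134219479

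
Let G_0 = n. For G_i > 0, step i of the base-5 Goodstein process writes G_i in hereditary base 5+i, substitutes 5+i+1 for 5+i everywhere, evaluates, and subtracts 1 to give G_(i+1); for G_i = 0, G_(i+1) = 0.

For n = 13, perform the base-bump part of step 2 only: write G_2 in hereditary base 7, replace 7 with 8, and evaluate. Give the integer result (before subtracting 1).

17

base 5: 13 = 2·5 + 3; at 6: 2·6 + 3 = 15; next = 14
base 6: 14 = 2·6 + 2; at 7: 2·7 + 2 = 16; next = 15
base 7: 15 = 2·7 + 1; at 8: 2·8 + 1 = 17; next = 16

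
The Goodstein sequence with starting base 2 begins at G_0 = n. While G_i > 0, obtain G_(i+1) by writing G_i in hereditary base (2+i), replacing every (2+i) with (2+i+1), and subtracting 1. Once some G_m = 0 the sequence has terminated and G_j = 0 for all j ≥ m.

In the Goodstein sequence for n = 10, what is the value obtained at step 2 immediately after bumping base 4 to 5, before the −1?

10 —HB2→ 2^(2 + 1) + 2 —bump→ 3^(3 + 1) + 3 = 84 —(−1)→ 83
83 —HB3→ 3^(3 + 1) + 2 —bump→ 4^(4 + 1) + 2 = 1026 —(−1)→ 1025
1025 —HB4→ 4^(4 + 1) + 1 —bump→ 5^(5 + 1) + 1 = 15626 —(−1)→ 15625

15626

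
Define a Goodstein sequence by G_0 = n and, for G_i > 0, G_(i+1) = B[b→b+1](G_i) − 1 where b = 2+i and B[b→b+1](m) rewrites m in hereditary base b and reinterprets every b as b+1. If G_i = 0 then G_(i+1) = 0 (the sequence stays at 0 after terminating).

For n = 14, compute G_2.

1281

i=0: 14 = 2^(2 + 1) + 2^2 + 2 (b=2); 2→3: 3^(3 + 1) + 3^3 + 3 = 111; 111−1 = 110
i=1: 110 = 3^(3 + 1) + 3^3 + 2 (b=3); 3→4: 4^(4 + 1) + 4^4 + 2 = 1282; 1282−1 = 1281
i=2: 1281 = 4^(4 + 1) + 4^4 + 1 (b=4); 4→5: 5^(5 + 1) + 5^5 + 1 = 18751; 18751−1 = 18750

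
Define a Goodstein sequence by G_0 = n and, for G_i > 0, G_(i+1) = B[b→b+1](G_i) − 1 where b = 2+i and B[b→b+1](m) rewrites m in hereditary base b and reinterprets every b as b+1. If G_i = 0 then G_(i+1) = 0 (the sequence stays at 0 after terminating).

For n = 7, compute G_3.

(0) 7|_2 = 2^2 + 2 + 1 ↦ 3^3 + 3 + 1|_3 = 31 ⇒ 30
(1) 30|_3 = 3^3 + 3 ↦ 4^4 + 4|_4 = 260 ⇒ 259
(2) 259|_4 = 4^4 + 3 ↦ 5^5 + 3|_5 = 3128 ⇒ 3127
(3) 3127|_5 = 5^5 + 2 ↦ 6^6 + 2|_6 = 46658 ⇒ 46657

3127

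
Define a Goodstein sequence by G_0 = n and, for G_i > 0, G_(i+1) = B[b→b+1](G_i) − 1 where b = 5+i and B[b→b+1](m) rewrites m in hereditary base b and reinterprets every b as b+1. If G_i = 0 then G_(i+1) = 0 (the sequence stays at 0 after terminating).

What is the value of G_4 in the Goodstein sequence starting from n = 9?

9

step 0: 9 = 5 + 4; sub 6 for 5: 6 + 4; = 10; G_1 = 10−1 = 9
step 1: 9 = 6 + 3; sub 7 for 6: 7 + 3; = 10; G_2 = 10−1 = 9
step 2: 9 = 7 + 2; sub 8 for 7: 8 + 2; = 10; G_3 = 10−1 = 9
step 3: 9 = 8 + 1; sub 9 for 8: 9 + 1; = 10; G_4 = 10−1 = 9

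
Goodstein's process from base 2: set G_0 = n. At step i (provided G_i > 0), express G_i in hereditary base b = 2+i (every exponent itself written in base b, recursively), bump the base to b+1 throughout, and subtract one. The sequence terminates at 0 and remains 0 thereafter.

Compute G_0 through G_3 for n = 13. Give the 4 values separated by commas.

13, 108, 1279, 16092

G_0 = 13. HB_2(13) = 2^(2 + 1) + 2^2 + 1. Bump = 109. G_1 = 108.
G_1 = 108. HB_3(108) = 3^(3 + 1) + 3^3. Bump = 1280. G_2 = 1279.
G_2 = 1279. HB_4(1279) = 4^(4 + 1) + 3·4^3 + 3·4^2 + 3·4 + 3. Bump = 16093. G_3 = 16092.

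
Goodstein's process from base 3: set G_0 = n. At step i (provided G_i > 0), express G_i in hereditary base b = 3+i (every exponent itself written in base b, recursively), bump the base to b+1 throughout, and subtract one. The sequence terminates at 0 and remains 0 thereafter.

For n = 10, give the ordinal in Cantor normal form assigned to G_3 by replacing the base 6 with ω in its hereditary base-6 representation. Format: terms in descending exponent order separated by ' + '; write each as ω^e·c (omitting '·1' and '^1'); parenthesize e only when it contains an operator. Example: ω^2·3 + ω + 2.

ω·4 + 3

(0) 10|_3 = 3^2 + 1 ↦ 4^2 + 1|_4 = 17 ⇒ 16
(1) 16|_4 = 4^2 ↦ 5^2|_5 = 25 ⇒ 24
(2) 24|_5 = 4·5 + 4 ↦ 4·6 + 4|_6 = 28 ⇒ 27
(3) 27|_6 = 4·6 + 3 ↦ 4·7 + 3|_7 = 31 ⇒ 30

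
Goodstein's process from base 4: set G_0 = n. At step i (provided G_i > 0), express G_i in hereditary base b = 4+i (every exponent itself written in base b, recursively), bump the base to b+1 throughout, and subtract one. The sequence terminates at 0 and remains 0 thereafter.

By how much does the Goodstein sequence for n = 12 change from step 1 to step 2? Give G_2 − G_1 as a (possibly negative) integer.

1

G_0 = 12. HB_4(12) = 3·4. Bump = 15. G_1 = 14.
G_1 = 14. HB_5(14) = 2·5 + 4. Bump = 16. G_2 = 15.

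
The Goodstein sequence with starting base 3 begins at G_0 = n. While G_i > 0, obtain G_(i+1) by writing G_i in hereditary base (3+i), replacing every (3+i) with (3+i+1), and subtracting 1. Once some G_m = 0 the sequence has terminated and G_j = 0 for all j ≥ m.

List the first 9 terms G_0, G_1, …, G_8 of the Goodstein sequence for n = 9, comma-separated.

[0] 9 ≡ 3^2 (base 3). Lift 4: 16. −1: 15.
[1] 15 ≡ 3·4 + 3 (base 4). Lift 5: 18. −1: 17.
[2] 17 ≡ 3·5 + 2 (base 5). Lift 6: 20. −1: 19.
[3] 19 ≡ 3·6 + 1 (base 6). Lift 7: 22. −1: 21.
[4] 21 ≡ 3·7 (base 7). Lift 8: 24. −1: 23.
[5] 23 ≡ 2·8 + 7 (base 8). Lift 9: 25. −1: 24.
[6] 24 ≡ 2·9 + 6 (base 9). Lift 10: 26. −1: 25.
[7] 25 ≡ 2·10 + 5 (base 10). Lift 11: 27. −1: 26.

9, 15, 17, 19, 21, 23, 24, 25, 26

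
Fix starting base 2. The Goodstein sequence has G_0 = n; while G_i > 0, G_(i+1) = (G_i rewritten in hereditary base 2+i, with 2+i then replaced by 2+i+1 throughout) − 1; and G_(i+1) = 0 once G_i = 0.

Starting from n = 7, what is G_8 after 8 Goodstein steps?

i=0: 7 = 2^2 + 2 + 1 (b=2); 2→3: 3^3 + 3 + 1 = 31; 31−1 = 30
i=1: 30 = 3^3 + 3 (b=3); 3→4: 4^4 + 4 = 260; 260−1 = 259
i=2: 259 = 4^4 + 3 (b=4); 4→5: 5^5 + 3 = 3128; 3128−1 = 3127
i=3: 3127 = 5^5 + 2 (b=5); 5→6: 6^6 + 2 = 46658; 46658−1 = 46657
i=4: 46657 = 6^6 + 1 (b=6); 6→7: 7^7 + 1 = 823544; 823544−1 = 823543
i=5: 823543 = 7^7 (b=7); 7→8: 8^8 = 16777216; 16777216−1 = 16777215
i=6: 16777215 = 7·8^7 + 7·8^6 + 7·8^5 + 7·8^4 + 7·8^3 + 7·8^2 + 7·8 + 7 (b=8); 8→9: 7·9^7 + 7·9^6 + 7·9^5 + 7·9^4 + 7·9^3 + 7·9^2 + 7·9 + 7 = 37665880; 37665880−1 = 37665879
i=7: 37665879 = 7·9^7 + 7·9^6 + 7·9^5 + 7·9^4 + 7·9^3 + 7·9^2 + 7·9 + 6 (b=9); 9→10: 7·10^7 + 7·10^6 + 7·10^5 + 7·10^4 + 7·10^3 + 7·10^2 + 7·10 + 6 = 77777776; 77777776−1 = 77777775

77777775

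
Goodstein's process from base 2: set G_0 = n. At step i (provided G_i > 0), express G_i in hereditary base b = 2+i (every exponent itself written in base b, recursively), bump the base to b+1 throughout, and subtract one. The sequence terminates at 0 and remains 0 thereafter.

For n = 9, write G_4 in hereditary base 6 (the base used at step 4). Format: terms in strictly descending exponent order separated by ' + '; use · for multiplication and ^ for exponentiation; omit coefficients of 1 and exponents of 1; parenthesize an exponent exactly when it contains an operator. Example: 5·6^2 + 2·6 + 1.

3·6^6 + 3·6^3 + 3·6^2 + 3·6 + 1

9 —HB2→ 2^(2 + 1) + 1 —bump→ 3^(3 + 1) + 1 = 82 —(−1)→ 81
81 —HB3→ 3^(3 + 1) —bump→ 4^(4 + 1) = 1024 —(−1)→ 1023
1023 —HB4→ 3·4^4 + 3·4^3 + 3·4^2 + 3·4 + 3 —bump→ 3·5^5 + 3·5^3 + 3·5^2 + 3·5 + 3 = 9843 —(−1)→ 9842
9842 —HB5→ 3·5^5 + 3·5^3 + 3·5^2 + 3·5 + 2 —bump→ 3·6^6 + 3·6^3 + 3·6^2 + 3·6 + 2 = 140744 —(−1)→ 140743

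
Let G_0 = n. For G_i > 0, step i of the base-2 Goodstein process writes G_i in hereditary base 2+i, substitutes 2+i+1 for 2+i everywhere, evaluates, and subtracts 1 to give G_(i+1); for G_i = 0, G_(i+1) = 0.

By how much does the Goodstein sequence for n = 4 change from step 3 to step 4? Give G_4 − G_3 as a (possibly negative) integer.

23

4 —HB2→ 2^2 —bump→ 3^3 = 27 —(−1)→ 26
26 —HB3→ 2·3^2 + 2·3 + 2 —bump→ 2·4^2 + 2·4 + 2 = 42 —(−1)→ 41
41 —HB4→ 2·4^2 + 2·4 + 1 —bump→ 2·5^2 + 2·5 + 1 = 61 —(−1)→ 60
60 —HB5→ 2·5^2 + 2·5 —bump→ 2·6^2 + 2·6 = 84 —(−1)→ 83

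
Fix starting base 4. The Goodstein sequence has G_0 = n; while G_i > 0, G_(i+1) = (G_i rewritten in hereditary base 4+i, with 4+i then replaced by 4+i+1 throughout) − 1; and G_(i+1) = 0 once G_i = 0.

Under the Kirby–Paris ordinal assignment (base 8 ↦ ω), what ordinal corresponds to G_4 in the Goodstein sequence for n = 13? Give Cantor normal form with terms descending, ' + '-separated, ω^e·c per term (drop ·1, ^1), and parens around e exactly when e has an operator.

step 0: 13 = 3·4 + 1; sub 5 for 4: 3·5 + 1; = 16; G_1 = 16−1 = 15
step 1: 15 = 3·5; sub 6 for 5: 3·6; = 18; G_2 = 18−1 = 17
step 2: 17 = 2·6 + 5; sub 7 for 6: 2·7 + 5; = 19; G_3 = 19−1 = 18
step 3: 18 = 2·7 + 4; sub 8 for 7: 2·8 + 4; = 20; G_4 = 20−1 = 19

ω·2 + 3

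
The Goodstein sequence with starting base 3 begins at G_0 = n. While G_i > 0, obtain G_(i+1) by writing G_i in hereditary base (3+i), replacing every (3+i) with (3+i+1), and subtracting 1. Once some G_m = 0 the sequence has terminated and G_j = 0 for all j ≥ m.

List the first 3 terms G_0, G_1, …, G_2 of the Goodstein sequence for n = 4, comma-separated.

step 0: 4 = 3 + 1; sub 4 for 3: 4 + 1; = 5; G_1 = 5−1 = 4
step 1: 4 = 4; sub 5 for 4: 5; = 5; G_2 = 5−1 = 4

4, 4, 4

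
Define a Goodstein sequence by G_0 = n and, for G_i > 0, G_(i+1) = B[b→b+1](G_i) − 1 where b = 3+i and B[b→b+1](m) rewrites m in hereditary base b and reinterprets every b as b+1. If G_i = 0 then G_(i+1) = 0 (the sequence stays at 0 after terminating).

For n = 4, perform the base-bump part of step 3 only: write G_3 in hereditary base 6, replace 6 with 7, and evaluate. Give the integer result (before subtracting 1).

3

i=0: 4 = 3 + 1 (b=3); 3→4: 4 + 1 = 5; 5−1 = 4
i=1: 4 = 4 (b=4); 4→5: 5 = 5; 5−1 = 4
i=2: 4 = 4 (b=5); 5→6: 4 = 4; 4−1 = 3
i=3: 3 = 3 (b=6); 6→7: 3 = 3; 3−1 = 2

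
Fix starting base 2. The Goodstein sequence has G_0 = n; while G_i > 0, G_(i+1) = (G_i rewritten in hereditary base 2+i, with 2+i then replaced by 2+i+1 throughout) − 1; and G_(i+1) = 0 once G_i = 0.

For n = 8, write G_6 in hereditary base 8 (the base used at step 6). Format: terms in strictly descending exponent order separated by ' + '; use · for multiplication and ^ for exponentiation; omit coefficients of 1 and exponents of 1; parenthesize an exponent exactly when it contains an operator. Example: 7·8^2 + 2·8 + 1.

2·8^8 + 2·8^2 + 8 + 3

G_0=8  [base 2] 2^(2 + 1)  →[2↦3]→  3^(3 + 1) = 81  −1 ⇒ G_1=80
G_1=80  [base 3] 2·3^3 + 2·3^2 + 2·3 + 2  →[3↦4]→  2·4^4 + 2·4^2 + 2·4 + 2 = 554  −1 ⇒ G_2=553
G_2=553  [base 4] 2·4^4 + 2·4^2 + 2·4 + 1  →[4↦5]→  2·5^5 + 2·5^2 + 2·5 + 1 = 6311  −1 ⇒ G_3=6310
G_3=6310  [base 5] 2·5^5 + 2·5^2 + 2·5  →[5↦6]→  2·6^6 + 2·6^2 + 2·6 = 93396  −1 ⇒ G_4=93395
G_4=93395  [base 6] 2·6^6 + 2·6^2 + 6 + 5  →[6↦7]→  2·7^7 + 2·7^2 + 7 + 5 = 1647196  −1 ⇒ G_5=1647195
G_5=1647195  [base 7] 2·7^7 + 2·7^2 + 7 + 4  →[7↦8]→  2·8^8 + 2·8^2 + 8 + 4 = 33554572  −1 ⇒ G_6=33554571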